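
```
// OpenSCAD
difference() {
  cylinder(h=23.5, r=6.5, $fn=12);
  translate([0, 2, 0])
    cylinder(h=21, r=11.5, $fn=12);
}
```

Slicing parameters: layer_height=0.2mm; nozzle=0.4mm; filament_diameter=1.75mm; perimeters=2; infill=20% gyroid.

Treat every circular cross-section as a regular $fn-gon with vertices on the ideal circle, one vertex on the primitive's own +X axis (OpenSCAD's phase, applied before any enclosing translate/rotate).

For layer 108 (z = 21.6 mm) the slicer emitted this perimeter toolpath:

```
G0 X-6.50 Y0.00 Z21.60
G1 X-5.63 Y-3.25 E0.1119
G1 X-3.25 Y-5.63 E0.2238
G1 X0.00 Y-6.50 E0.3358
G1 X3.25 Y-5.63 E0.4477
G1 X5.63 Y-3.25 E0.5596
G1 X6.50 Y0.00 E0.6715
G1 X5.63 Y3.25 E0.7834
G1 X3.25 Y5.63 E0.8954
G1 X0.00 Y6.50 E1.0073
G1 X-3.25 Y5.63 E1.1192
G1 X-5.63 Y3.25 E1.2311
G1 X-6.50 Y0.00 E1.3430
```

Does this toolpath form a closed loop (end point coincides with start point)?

Start point (G0): (-6.50, 0.00). End point (last G1): the path returns to the start — closed.

yes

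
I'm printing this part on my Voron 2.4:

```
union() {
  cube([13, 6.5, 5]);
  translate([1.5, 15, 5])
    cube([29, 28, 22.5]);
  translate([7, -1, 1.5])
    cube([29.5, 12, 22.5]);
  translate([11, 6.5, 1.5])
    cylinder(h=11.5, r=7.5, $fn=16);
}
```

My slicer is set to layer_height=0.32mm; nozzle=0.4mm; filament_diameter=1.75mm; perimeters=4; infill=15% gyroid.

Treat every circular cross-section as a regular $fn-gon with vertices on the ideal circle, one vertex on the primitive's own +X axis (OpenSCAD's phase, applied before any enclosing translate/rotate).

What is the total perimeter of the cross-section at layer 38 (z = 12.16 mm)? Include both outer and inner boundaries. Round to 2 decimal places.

At z = 12.16 mm: the cube does not reach this height (z outside [0, 5]); the cube at (1.5, 15) (footprint 29×28) is included at this height (perimeter 114.00 mm); the cube at (7, -1) is present — its section is the full 29.5×12 rectangle (perimeter 83.00 mm); the cylinder at (11, 6.5): section is a regular 16-gon, circumradius r=7.5 (perimeter = 2·16·7.500·sin(180°/16) = 46.82 mm); Merging all regions: the regions partially overlap (shared area 120.27 mm²), so the edge portions inside another operand are dropped and the merged outline is re-measured after clipping — boundary = 202.43 mm. Overall, the cross-section has 2 separate islands. Total boundary length (outer) = 202.43 mm.

202.43 mm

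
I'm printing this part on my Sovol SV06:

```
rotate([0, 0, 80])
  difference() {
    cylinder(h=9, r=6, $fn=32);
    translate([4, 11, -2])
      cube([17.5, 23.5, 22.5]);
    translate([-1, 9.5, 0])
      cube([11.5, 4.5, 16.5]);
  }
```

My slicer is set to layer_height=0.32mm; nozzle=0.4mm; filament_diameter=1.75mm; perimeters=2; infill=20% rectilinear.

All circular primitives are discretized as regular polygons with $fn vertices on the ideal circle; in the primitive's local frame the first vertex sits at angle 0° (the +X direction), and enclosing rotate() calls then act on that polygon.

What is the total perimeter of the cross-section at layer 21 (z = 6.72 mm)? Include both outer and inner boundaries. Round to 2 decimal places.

At z = 6.72 mm: the r=6 cylinder gives a regular 32-gon of circumradius 6 (constant along its height) (perimeter = 2·32·6.000·sin(180°/32) = 37.64 mm); the cube at (4, 11) is present — its section is the full 17.5×23.5 rectangle (perimeter 82.00 mm); the cube at (-1, 9.5) (footprint 11.5×4.5) is included at this height (perimeter 32.00 mm); After the difference (first − rest): starting from the r=6 cylinder, the 17.5×23.5 cube at (4, 11) misses the remaining region (no effect); the 11.5×4.5 cube at (-1, 9.5) misses the remaining region (no effect) — boundary = 37.64 mm; (rotated 80° about Z; rotation is an isometry so areas/perimeters/island counts are preserved). Overall, the cross-section is a single solid region. Total boundary length (outer) = 37.64 mm.

37.64 mm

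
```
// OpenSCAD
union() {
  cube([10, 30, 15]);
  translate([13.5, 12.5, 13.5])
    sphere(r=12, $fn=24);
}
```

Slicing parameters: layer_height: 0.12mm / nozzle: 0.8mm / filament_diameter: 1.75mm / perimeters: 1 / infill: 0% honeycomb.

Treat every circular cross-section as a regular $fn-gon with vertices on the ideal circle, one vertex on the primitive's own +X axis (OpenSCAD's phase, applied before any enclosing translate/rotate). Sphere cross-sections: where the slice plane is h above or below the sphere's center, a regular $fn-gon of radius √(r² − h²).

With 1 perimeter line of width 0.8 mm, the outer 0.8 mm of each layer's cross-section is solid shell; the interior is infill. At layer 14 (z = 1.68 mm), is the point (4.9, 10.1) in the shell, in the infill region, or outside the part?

At z = 1.68 mm: the 10×30 cube contributes its full rectangle; the r=12 sphere at (13.5, 12.5) contributes a regular 24-gon of circumradius √(12²−11.82²) = 2.071; Merging all regions: the 2 present regions are separate (no shared area or edge), so areas and boundary lengths simply add and each stays a separate island — 2 connected regions. Overall, the cross-section has 2 separate islands. The nearest boundary edge runs (0.00, 0.00)→(0.00, 30.00); distance from the point to it = 4.90 mm. (Shell/infill is judged within the island containing the point — the largest one.) The point is inside the cross-section and 4.90 mm from the nearest boundary — more than the 0.8 mm shell width (1 × 0.8), so it's in the infill interior.

infill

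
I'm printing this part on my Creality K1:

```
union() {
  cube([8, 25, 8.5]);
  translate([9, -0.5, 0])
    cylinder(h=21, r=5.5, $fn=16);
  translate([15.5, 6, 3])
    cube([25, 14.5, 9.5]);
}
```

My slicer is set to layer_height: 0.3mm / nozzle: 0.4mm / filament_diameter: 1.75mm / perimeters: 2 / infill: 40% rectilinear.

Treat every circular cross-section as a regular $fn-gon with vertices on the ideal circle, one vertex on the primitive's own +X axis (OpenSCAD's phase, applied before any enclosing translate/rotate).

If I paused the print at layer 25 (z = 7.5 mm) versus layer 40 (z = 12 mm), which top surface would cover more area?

Layer 25 (z = 7.5): the 8×25 cube contributes its full rectangle (area 200.00 mm²); the r=5.5 cylinder at (9, -0.5) gives a regular 16-gon of circumradius 5.5 (constant along its height) (area = (16/2)·5.500²·sin(360°/16) = 92.61 mm²); the 25×14.5 cube at (15.5, 6) contributes its full rectangle (area 362.50 mm²); Combining (union): the regions partially overlap — summed areas 655.11 mm² minus the doubly-counted overlap 15.53 mm² gives 639.58 mm² — area = 639.58 mm². So its area = 639.58 mm². Layer 40 (z = 12): the cube is not intersected at this z (z outside [0, 8.5]); the cylinder at (9, -0.5): section is a regular 16-gon, circumradius r=5.5 (area = (16/2)·5.500²·sin(360°/16) = 92.61 mm²); the cube at (15.5, 6) is present — its section is the full 25×14.5 rectangle (area 362.50 mm²); Merging all regions: the 2 present regions are separate (no shared area or edge), so areas and boundary lengths simply add and each stays a separate island — area = 455.11 mm². So its area = 455.11 mm². Layer 25 is larger (639.58 vs 455.11 mm²).

layer 25 (z = 7.5 mm)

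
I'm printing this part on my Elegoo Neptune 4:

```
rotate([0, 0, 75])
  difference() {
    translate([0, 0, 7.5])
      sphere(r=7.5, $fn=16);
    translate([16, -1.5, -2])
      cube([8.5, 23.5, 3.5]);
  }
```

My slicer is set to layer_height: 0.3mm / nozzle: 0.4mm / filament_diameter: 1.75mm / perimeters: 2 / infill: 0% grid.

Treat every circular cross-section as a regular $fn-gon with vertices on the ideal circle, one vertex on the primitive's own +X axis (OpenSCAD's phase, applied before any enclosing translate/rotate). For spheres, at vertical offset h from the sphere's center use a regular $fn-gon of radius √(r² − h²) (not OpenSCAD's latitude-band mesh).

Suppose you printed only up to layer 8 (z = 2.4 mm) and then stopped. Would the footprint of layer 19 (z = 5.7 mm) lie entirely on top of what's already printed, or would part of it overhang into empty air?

part overhangs

Compare the two slices. At z = 2.4: the sphere: section is a regular 16-gon, circumradius = √(r²−h²) = √(7.5²−5.1²) = 5.499 (area = (16/2)·5.499²·sin(360°/16) = 92.58 mm²); the cube at (16, -1.5) does not reach this height (z outside [-2, 1.5]); Subtracting the remaining from the first: none of the subtracted shapes is present at this height, so the r=7.5 sphere is unchanged — area = 92.58 mm²; (rotated 75° about Z; rotation is an isometry so areas/perimeters/island counts are preserved). At z = 5.7: the r=7.5 sphere slices to a regular 16-gon of circumradius 7.281 (√(r²−h²) with h=1.8 from center) (area = (16/2)·7.281²·sin(360°/16) = 162.29 mm²); the cube at (16, -1.5) is not intersected at this z (z outside [-2, 1.5]); Subtracting the remaining from the first: none of the subtracted shapes is present at this height, so the r=7.5 sphere is unchanged — area = 162.29 mm²; (whole slice rotated 75° about Z — lengths, areas and connectivity unchanged). Checking containment: at z = 5.7 the cross-section extends beyond the z = 2.4 cross-section by about 69.71 mm².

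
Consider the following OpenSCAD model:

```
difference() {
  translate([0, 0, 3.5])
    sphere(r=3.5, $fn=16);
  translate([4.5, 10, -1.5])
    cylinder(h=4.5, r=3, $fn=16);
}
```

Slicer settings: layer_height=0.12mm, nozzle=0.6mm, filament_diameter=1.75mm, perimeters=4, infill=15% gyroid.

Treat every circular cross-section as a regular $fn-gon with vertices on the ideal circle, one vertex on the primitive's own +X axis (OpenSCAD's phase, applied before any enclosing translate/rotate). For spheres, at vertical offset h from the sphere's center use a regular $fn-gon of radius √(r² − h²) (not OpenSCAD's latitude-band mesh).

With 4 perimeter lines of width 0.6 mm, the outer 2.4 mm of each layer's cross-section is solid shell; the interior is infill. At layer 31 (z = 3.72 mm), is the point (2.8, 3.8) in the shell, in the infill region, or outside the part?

At z = 3.72 mm: the r=3.5 sphere contributes a regular 16-gon of circumradius √(3.5²−0.22²) = 3.493; the cylinder at (4.5, 10) is absent (z outside [-1.5, 3]); Taking the first minus the rest: none of the subtracted shapes is present at this height, so the r=3.5 sphere is unchanged — 1 connected region. Overall, the cross-section is a single solid region. The nearest boundary edge runs (2.47, 2.47)→(1.34, 3.23); distance from the point to it = 1.29 mm. The point is not inside any of the regions above, so it lies outside the cross-section (1.29 mm from the nearest boundary).

outside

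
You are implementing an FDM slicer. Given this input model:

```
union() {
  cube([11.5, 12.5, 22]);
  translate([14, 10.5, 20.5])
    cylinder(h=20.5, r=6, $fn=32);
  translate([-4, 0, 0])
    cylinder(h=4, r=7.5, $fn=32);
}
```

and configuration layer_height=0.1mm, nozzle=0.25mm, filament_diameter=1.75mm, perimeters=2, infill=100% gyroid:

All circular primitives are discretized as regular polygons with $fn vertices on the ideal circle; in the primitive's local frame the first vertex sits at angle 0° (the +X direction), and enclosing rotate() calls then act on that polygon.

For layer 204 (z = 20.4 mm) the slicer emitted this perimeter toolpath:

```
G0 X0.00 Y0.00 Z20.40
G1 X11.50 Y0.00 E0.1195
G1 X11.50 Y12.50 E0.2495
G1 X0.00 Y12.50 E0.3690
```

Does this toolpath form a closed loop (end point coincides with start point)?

no

Start point (G0): (0.00, 0.00). End point (last G1): the path does not return to the start — open.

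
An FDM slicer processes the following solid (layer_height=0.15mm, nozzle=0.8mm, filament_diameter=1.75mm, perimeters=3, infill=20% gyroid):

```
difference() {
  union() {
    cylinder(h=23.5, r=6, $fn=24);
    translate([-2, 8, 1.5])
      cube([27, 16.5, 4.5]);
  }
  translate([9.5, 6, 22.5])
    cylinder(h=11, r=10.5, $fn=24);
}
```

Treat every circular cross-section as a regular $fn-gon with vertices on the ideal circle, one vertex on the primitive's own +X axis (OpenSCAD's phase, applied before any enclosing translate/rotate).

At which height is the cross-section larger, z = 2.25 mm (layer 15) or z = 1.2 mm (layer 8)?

layer 15 (z = 2.25 mm)

Layer 15 (z = 2.25): the cylinder: section is a regular 24-gon, circumradius r=6 (area = (24/2)·6.000²·sin(360°/24) = 111.81 mm²); the cube at (-2, 8) is present — its section is the full 27×16.5 rectangle (area 445.50 mm²); Combining (union): the 2 present regions are separate (no shared area or edge), so areas and boundary lengths simply add and each stays a separate island — area = 557.31 mm²; the cylinder at (9.5, 6) is not intersected at this z (z outside [22.5, 33.5]); After the difference (first − rest): none of the subtracted shapes is present at this height, so the result so far is unchanged — area = 557.31 mm². So its area = 557.31 mm². Layer 8 (z = 1.2): the r=6 cylinder gives a regular 24-gon of circumradius 6 (constant along its height) (area = (24/2)·6.000²·sin(360°/24) = 111.81 mm²); the cube at (-2, 8) is not intersected at this z (z outside [1.5, 6]); Merging all regions: only the r=6 cylinder is present, so the union is just that shape — area = 111.81 mm²; the cylinder at (9.5, 6) is not intersected at this z (z outside [22.5, 33.5]); Subtracting the remaining from the first: none of the subtracted shapes is present at this height, so the result so far is unchanged — area = 111.81 mm². So its area = 111.81 mm². Layer 15 is larger (557.31 vs 111.81 mm²).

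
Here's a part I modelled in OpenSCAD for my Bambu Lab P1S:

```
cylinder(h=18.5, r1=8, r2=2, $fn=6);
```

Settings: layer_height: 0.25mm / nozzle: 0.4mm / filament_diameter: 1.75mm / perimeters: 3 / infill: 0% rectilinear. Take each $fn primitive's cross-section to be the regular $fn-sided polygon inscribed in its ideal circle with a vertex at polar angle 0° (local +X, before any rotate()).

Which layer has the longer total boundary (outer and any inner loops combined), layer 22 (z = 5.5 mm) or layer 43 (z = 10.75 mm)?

layer 22 (z = 5.5 mm)

Layer 22 (z = 5.5): the cone (r1=8→r2=2) has section circumradius 6.216 here — a regular 6-gon (perimeter = 2·6·6.216·sin(180°/6) = 37.30 mm). So its perimeter = 37.30 mm. Layer 43 (z = 10.75): the cone: at t=0.581 of its height the radius interpolates to r₁+(r₂−r₁)t = 4.514, giving a regular 6-gon of that circumradius (perimeter = 2·6·4.514·sin(180°/6) = 27.08 mm). So its perimeter = 27.08 mm. Layer 22 is larger (37.30 vs 27.08 mm).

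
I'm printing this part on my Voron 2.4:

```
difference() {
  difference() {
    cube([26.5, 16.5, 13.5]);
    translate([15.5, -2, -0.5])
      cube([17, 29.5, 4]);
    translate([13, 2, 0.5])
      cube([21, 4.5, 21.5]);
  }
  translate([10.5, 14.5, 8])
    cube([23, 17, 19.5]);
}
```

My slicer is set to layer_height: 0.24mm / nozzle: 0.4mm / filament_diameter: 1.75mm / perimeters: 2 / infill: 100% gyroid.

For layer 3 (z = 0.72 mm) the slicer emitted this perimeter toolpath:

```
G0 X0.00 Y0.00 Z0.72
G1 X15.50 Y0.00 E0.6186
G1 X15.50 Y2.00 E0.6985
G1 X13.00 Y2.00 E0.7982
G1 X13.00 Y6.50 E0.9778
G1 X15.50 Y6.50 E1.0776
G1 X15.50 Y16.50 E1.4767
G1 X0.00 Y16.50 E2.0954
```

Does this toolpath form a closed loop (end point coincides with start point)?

no

Start point (G0): (0.00, 0.00). End point (last G1): the path does not return to the start — open.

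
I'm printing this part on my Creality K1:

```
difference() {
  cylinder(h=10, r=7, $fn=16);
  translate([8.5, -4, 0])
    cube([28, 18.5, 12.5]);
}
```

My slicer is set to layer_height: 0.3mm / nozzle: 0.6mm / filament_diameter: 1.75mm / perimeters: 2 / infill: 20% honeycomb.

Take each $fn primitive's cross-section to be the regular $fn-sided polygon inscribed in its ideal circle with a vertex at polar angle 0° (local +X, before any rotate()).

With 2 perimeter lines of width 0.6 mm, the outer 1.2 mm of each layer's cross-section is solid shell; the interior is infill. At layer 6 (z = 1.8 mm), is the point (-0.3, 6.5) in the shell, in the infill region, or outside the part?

At z = 1.8 mm: the r=7 cylinder gives a regular 16-gon of circumradius 7 (constant along its height); the cube at (8.5, -4) is present — its section is the full 28×18.5 rectangle; Subtracting the remaining from the first: starting from the r=7 cylinder, the 28×18.5 cube at (8.5, -4) misses the remaining region (no effect) — 1 connected region. Overall, the cross-section is a single solid region. The nearest boundary edge runs (-2.68, 6.47)→(0.00, 7.00); distance from the point to it = 0.43 mm. The point is inside the cross-section, 0.43 mm from the nearest boundary — within the 1.2 mm shell band (2 × 0.6).

shell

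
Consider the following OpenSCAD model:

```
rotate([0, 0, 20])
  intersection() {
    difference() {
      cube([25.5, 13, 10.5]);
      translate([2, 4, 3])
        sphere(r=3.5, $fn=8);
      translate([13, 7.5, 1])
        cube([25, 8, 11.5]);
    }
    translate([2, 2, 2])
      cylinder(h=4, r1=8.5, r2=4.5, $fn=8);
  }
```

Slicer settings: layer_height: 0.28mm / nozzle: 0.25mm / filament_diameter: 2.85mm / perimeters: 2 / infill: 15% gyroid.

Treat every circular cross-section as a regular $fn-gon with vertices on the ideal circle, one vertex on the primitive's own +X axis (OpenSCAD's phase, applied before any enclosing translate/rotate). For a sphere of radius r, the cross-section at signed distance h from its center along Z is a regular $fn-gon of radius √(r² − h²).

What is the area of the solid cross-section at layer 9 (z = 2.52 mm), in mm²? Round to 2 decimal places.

50.08 mm²

At z = 2.52 mm: the cube (footprint 25.5×13) is included at this height (area 331.50 mm²); the sphere at (2, 4): section is a regular 8-gon, circumradius = √(r²−h²) = √(3.5²−0.48²) = 3.467 (area = (8/2)·3.467²·sin(360°/8) = 34.00 mm²); the cube at (13, 7.5) (footprint 25×8) is included at this height (area 200.00 mm²); Subtracting the remaining from the first: starting from the 25.5×13 cube (331.50 mm²), the r=3.5 sphere at (2, 4) partially overlaps it — only the 29.21 mm² overlap (of its 34.00 mm²) is removed, clipping the outline; the 25×8 cube at (13, 7.5) partially overlaps it — only the 68.75 mm² overlap (of its 200.00 mm²) is removed, clipping the outline — area = 233.54 mm²; the cone at (2, 2): at t=0.130 of its height the radius interpolates to r₁+(r₂−r₁)t = 7.980, giving a regular 8-gon of that circumradius (area = (8/2)·7.980²·sin(360°/8) = 180.12 mm²); After intersecting: the cone at (2, 2) partially overlaps the result so far; clipping to the common part keeps 50.08 mm² — area = 50.08 mm²; (rotated 20° about Z; rotation is an isometry so areas/perimeters/island counts are preserved). Overall, the cross-section is a single solid region. Net area = 50.08 mm².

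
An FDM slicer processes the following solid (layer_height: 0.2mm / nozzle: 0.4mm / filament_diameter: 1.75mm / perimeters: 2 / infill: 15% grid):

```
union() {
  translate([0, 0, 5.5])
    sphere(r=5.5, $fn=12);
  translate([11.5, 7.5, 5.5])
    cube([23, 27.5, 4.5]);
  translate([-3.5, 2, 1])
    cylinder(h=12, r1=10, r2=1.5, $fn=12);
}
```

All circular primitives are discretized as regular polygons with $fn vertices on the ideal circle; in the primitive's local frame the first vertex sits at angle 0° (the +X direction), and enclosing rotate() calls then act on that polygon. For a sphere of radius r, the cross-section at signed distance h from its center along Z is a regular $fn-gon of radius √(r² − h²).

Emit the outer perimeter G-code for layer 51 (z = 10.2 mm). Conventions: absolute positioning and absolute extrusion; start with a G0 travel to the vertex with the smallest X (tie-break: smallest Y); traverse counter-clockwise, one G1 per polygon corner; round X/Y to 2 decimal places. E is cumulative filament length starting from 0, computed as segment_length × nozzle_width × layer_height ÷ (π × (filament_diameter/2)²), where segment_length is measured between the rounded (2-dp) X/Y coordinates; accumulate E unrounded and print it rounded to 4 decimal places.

G0 X-6.98 Y2.00 Z10.20
G1 X-6.52 Y0.26 E0.0599
G1 X-5.24 Y-1.02 E0.1201
G1 X-3.50 Y-1.48 E0.1799
G1 X-2.53 Y-1.22 E0.2133
G1 X-2.47 Y-1.43 E0.2206
G1 X-1.43 Y-2.47 E0.2695
G1 X0.00 Y-2.86 E0.3188
G1 X1.43 Y-2.47 E0.3681
G1 X2.47 Y-1.43 E0.4170
G1 X2.86 Y0.00 E0.4663
G1 X2.47 Y1.43 E0.5156
G1 X1.43 Y2.47 E0.5645
G1 X0.00 Y2.86 E0.6138
G1 X-0.23 Y2.80 E0.6218
G1 X-0.48 Y3.74 E0.6541
G1 X-1.76 Y5.02 E0.7143
G1 X-3.50 Y5.48 E0.7742
G1 X-5.24 Y5.02 E0.8340
G1 X-6.52 Y3.74 E0.8942
G1 X-6.98 Y2.00 E0.9541

At z = 10.2 mm: the sphere: section is a regular 12-gon, circumradius = √(r²−h²) = √(5.5²−4.7²) = 2.857; the cube at (11.5, 7.5) does not reach this height (z outside [5.5, 10]); the cone at (-3.5, 2) contributes a regular 12-gon of circumradius 3.483 (interpolated between r1=10 and r2=1.5 at t=0.767); Merging all regions: the regions partially overlap (shared area 7.00 mm²), so overlapping operands fuse into one piece — 1 connected region. The outline is a single polygon with 20 vertices. Extrusion per mm of travel: 0.4 × 0.2 / (π × 0.875²) = 0.033260. Accumulating E over each segment gives final E = 0.9541.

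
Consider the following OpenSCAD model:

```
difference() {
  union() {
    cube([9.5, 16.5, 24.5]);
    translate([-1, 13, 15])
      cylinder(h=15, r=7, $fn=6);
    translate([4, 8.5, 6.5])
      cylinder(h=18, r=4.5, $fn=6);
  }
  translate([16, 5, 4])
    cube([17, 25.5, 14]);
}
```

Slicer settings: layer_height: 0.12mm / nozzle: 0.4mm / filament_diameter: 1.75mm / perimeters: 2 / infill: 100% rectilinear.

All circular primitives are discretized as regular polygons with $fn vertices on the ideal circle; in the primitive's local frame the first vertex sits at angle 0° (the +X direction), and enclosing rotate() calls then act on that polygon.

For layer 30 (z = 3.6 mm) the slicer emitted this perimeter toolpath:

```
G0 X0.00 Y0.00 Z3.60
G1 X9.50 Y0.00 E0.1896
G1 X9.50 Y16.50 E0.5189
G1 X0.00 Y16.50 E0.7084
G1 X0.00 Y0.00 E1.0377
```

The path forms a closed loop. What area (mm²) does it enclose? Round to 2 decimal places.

Apply the shoelace formula to the sequence of (X, Y) vertices; enclosed area = 156.75 mm².

156.75 mm²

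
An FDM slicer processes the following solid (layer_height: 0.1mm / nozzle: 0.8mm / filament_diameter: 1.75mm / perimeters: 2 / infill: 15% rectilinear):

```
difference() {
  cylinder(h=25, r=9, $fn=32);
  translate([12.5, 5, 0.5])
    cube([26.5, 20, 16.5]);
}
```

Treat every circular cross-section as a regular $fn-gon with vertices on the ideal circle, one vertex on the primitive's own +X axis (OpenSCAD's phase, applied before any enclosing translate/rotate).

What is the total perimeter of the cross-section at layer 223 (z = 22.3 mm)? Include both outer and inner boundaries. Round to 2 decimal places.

56.46 mm

At z = 22.3 mm: the r=9 cylinder contributes a regular 32-gon of circumradius 9 (perimeter = 2·32·9.000·sin(180°/32) = 56.46 mm); the cube at (12.5, 5) is absent (z outside [0.5, 17]); Subtracting the remaining from the first: none of the subtracted shapes is present at this height, so the r=9 cylinder is unchanged — boundary = 56.46 mm. Overall, the cross-section is a single solid region. Total boundary length (outer) = 56.46 mm.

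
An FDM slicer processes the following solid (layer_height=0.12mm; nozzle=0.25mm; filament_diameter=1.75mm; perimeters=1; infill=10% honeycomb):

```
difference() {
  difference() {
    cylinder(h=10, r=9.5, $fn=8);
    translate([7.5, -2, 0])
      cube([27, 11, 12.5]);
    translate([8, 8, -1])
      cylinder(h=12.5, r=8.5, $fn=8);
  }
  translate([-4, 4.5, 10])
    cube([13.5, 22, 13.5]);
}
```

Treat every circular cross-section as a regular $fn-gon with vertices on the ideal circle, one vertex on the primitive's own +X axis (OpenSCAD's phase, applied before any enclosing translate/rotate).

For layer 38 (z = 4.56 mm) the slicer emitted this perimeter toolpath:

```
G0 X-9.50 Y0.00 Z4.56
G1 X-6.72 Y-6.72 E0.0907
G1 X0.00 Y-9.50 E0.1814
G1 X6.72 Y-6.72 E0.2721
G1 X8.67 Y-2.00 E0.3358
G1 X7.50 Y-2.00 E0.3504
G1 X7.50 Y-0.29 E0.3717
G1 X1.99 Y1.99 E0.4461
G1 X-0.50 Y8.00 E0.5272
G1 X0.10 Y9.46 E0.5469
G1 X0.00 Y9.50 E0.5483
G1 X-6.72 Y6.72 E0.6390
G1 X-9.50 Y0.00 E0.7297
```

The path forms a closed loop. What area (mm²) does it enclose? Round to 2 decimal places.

201.17 mm²

Apply the shoelace formula to the sequence of (X, Y) vertices; enclosed area = 201.17 mm².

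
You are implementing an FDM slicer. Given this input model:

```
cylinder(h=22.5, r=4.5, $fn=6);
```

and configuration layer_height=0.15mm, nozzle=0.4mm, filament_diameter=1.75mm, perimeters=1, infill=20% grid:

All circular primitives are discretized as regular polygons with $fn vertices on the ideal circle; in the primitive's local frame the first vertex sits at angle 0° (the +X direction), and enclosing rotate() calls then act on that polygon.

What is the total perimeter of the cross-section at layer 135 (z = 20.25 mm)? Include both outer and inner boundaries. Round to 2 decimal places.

At z = 20.25 mm: the cylinder: section is a regular 6-gon, circumradius r=4.5 (perimeter = 2·6·4.500·sin(180°/6) = 27.00 mm). Overall, the cross-section is a single solid region. Total boundary length (outer) = 27.00 mm.

27.00 mm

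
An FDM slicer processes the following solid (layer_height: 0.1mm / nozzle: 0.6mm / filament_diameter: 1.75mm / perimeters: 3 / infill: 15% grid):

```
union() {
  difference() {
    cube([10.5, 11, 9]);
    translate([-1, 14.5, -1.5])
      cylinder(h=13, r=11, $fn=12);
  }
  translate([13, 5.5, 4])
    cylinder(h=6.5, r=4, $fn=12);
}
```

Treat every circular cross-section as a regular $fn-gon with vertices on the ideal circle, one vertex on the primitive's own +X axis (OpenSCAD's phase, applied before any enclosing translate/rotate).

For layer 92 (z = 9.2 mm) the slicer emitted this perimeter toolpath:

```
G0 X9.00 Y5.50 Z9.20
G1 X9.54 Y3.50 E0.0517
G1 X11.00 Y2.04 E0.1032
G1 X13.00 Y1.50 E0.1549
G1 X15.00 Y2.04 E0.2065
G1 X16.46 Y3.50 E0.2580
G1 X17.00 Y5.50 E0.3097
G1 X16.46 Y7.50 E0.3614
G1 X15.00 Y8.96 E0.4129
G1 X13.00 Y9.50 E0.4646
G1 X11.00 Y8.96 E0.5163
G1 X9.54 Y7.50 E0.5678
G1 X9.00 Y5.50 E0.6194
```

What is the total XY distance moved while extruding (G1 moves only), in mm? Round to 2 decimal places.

Sum the Euclidean lengths of each G1 segment: total = 24.83 mm.

24.83 mm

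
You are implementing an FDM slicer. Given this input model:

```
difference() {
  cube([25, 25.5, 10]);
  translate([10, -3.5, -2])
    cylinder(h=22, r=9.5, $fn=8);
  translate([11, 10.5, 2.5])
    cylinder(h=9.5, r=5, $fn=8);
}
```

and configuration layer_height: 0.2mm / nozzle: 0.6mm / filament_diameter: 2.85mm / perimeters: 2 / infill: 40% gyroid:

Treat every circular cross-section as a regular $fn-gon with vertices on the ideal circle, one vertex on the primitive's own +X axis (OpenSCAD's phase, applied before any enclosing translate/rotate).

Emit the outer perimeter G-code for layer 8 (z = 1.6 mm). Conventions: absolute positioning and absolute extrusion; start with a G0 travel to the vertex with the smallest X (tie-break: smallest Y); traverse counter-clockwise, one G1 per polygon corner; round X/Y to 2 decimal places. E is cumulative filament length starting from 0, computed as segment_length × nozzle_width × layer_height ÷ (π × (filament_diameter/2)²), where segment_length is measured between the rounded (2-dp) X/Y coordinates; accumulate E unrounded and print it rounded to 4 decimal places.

G0 X0.00 Y0.00 Z1.60
G1 X1.95 Y0.00 E0.0367
G1 X3.28 Y3.22 E0.1022
G1 X10.00 Y6.00 E0.2390
G1 X16.72 Y3.22 E0.3758
G1 X18.05 Y0.00 E0.4413
G1 X25.00 Y0.00 E0.5721
G1 X25.00 Y25.50 E1.0517
G1 X0.00 Y25.50 E1.5220
G1 X0.00 Y0.00 E2.0017

At z = 1.6 mm: the cube is present — its section is the full 25×25.5 rectangle; the cylinder at (10, -3.5): section is a regular 8-gon, circumradius r=9.5; the cylinder at (11, 10.5) is not intersected at this z (z outside [2.5, 12]); Taking the first minus the rest: starting from the 25×25.5 cube, the r=9.5 cylinder at (10, -3.5) partially overlaps it — only the 66.21 mm² overlap (of its 255.27 mm²) is removed, clipping the outline — 1 connected region. The outline is a single polygon with 9 vertices. Extrusion per mm of travel: 0.6 × 0.2 / (π × 1.425²) = 0.018811. Accumulating E over each segment gives final E = 2.0017.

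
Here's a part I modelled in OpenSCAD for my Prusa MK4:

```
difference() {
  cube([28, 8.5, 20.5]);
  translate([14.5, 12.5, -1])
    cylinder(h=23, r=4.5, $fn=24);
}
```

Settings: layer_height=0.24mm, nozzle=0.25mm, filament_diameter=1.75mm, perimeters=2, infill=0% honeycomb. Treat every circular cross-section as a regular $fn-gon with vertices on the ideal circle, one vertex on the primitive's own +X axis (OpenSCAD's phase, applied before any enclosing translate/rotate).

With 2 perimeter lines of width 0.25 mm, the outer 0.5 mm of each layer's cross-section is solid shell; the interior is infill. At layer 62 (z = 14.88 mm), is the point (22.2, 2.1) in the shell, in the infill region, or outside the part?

At z = 14.88 mm: the cube is present — its section is the full 28×8.5 rectangle; the cylinder at (14.5, 12.5): section is a regular 24-gon, circumradius r=4.5; Taking the first minus the rest: starting from the 28×8.5 cube, the r=4.5 cylinder at (14.5, 12.5) partially overlaps it — only the 1.28 mm² overlap (of its 62.89 mm²) is removed, clipping the outline — 1 connected region. Overall, the cross-section is a single solid region. The nearest boundary edge runs (28.00, 0.00)→(0.00, 0.00); distance from the point to it = 2.10 mm. The point is inside the cross-section and 2.10 mm from the nearest boundary — more than the 0.5 mm shell width (2 × 0.25), so it's in the infill interior.

infill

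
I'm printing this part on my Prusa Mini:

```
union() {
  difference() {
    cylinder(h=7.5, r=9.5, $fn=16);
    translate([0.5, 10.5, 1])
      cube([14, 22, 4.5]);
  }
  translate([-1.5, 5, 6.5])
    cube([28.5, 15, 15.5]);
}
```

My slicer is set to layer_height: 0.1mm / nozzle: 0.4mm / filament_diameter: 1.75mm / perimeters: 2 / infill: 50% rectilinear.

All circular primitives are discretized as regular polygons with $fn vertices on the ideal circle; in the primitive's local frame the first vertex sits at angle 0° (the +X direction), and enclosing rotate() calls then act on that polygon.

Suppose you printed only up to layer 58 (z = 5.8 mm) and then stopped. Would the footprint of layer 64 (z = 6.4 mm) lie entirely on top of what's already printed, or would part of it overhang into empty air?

Compare the two slices. At z = 5.8: the r=9.5 cylinder contributes a regular 16-gon of circumradius 9.5 (area = (16/2)·9.500²·sin(360°/16) = 276.30 mm²); the cube at (0.5, 10.5) is not intersected at this z (z outside [1, 5.5]); Subtracting the remaining from the first: none of the subtracted shapes is present at this height, so the r=9.5 cylinder is unchanged — area = 276.30 mm²; the cube at (-1.5, 5) is absent (z outside [6.5, 22]); Taking the union: only that combined region is present, so the union is just that shape — area = 276.30 mm². At z = 6.4: the cylinder: section is a regular 16-gon, circumradius r=9.5 (area = (16/2)·9.500²·sin(360°/16) = 276.30 mm²); the cube at (0.5, 10.5) is absent (z outside [1, 5.5]); Subtracting the remaining from the first: none of the subtracted shapes is present at this height, so the r=9.5 cylinder is unchanged — area = 276.30 mm²; the cube at (-1.5, 5) does not reach this height (z outside [6.5, 22]); Combining (union): only the result so far is present, so the union is just that shape — area = 276.30 mm². Checking containment: the cross-section at z = 6.4 is a subset of the cross-section at z = 5.8.

entirely on top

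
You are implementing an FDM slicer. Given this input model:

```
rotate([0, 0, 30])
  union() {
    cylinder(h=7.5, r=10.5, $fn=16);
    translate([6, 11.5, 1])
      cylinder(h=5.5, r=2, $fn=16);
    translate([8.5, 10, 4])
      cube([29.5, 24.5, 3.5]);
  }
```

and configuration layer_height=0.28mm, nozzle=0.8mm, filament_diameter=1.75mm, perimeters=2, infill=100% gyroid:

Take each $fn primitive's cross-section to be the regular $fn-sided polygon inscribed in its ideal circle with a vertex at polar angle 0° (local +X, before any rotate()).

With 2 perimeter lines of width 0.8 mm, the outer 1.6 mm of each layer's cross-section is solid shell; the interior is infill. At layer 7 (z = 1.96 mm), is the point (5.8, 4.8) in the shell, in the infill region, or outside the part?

At z = 1.96 mm: the r=10.5 cylinder contributes a regular 16-gon of circumradius 10.5; the r=2 cylinder at (6, 11.5) contributes a regular 16-gon of circumradius 2; the cube at (8.5, 10) is not intersected at this z (z outside [4, 7.5]); Taking the union: the 2 present regions are separate (no shared area or edge), so areas and boundary lengths simply add and each stays a separate island — 2 connected regions; (rotated 30° about Z; rotation is an isometry so areas/perimeters/island counts are preserved). Overall, the cross-section has 2 separate islands. Undo the 30° rotation: the query point maps to (7.423, 1.257) in the un-rotated model frame. The nearest boundary edge runs (9.70, 4.02)→(10.50, 0.00); distance from the point to it = 2.77 mm. (Shell/infill is judged within the island containing the point — the largest one.) The point is inside the cross-section and 2.77 mm from the nearest boundary — more than the 1.6 mm shell width (2 × 0.8), so it's in the infill interior.

infill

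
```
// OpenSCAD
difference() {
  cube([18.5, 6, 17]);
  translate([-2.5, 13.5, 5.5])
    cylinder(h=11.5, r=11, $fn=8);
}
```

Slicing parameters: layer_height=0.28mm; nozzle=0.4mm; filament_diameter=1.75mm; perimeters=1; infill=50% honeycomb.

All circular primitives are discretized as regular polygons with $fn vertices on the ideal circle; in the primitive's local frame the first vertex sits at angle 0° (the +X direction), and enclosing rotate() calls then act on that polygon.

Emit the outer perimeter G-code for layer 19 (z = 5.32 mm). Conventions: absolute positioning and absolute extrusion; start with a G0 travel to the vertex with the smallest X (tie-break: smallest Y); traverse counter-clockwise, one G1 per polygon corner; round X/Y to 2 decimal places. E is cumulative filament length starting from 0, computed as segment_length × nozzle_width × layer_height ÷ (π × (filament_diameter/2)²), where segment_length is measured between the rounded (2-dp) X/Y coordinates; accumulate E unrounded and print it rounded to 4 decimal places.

At z = 5.32 mm: the cube (footprint 18.5×6) is included at this height; the cylinder at (-2.5, 13.5) is absent (z outside [5.5, 17]); After the difference (first − rest): none of the subtracted shapes is present at this height, so the 18.5×6 cube is unchanged — 1 connected region. The outline is a single polygon with 4 vertices. Extrusion per mm of travel: 0.4 × 0.28 / (π × 0.875²) = 0.046564. Accumulating E over each segment gives final E = 2.2816.

G0 X0.00 Y0.00 Z5.32
G1 X18.50 Y0.00 E0.8614
G1 X18.50 Y6.00 E1.1408
G1 X0.00 Y6.00 E2.0023
G1 X0.00 Y0.00 E2.2816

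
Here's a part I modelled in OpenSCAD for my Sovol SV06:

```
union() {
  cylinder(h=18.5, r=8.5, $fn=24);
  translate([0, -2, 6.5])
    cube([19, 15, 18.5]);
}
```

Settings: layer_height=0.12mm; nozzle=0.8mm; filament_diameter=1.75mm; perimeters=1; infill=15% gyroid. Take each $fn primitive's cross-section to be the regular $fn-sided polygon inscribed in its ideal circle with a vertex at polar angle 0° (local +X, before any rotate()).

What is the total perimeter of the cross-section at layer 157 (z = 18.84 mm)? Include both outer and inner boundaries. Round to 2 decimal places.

68.00 mm

At z = 18.84 mm: the cylinder is not intersected at this z (z outside [0, 18.5]); the cube at (0, -2) (footprint 19×15) is included at this height (perimeter 68.00 mm); Combining (union): only the 19×15 cube at (0, -2) is present, so the union is just that shape — boundary = 68.00 mm. Overall, the cross-section is a single solid region. Total boundary length (outer) = 68.00 mm.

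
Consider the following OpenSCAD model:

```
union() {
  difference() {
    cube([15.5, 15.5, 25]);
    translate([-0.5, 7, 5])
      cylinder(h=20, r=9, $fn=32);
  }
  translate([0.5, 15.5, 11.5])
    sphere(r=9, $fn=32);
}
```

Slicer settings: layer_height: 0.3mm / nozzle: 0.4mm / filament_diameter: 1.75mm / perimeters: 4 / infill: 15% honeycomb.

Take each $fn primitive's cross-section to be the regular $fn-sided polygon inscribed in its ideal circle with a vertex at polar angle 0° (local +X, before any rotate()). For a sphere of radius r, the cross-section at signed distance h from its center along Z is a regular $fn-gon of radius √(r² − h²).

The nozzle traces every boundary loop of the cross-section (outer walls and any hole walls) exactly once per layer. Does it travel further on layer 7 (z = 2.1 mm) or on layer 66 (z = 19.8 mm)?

Layer 7 (z = 2.1): the cube (footprint 15.5×15.5) is included at this height (perimeter 62.00 mm); the cylinder at (-0.5, 7) is not intersected at this z (z outside [5, 25]); After the difference (first − rest): none of the subtracted shapes is present at this height, so the 15.5×15.5 cube is unchanged — boundary = 62.00 mm; the sphere at (0.5, 15.5) is absent (|z−center|=9.400 > r=9); Merging all regions: only the result so far is present, so the union is just that shape — boundary = 62.00 mm. So its perimeter = 62.00 mm. Layer 66 (z = 19.8): the 15.5×15.5 cube contributes its full rectangle (perimeter 62.00 mm); the cylinder at (-0.5, 7): section is a regular 32-gon, circumradius r=9 (perimeter = 2·32·9.000·sin(180°/32) = 56.46 mm); Taking the first minus the rest: starting from the 15.5×15.5 cube, the r=9 cylinder at (-0.5, 7) partially overlaps it — only the 110.21 mm² overlap (of its 252.84 mm²) is removed, clipping the outline — boundary = 58.36 mm; the r=9 sphere at (0.5, 15.5) contributes a regular 32-gon of circumradius √(9²−8.3²) = 3.480 (perimeter = 2·32·3.480·sin(180°/32) = 21.83 mm); Taking the union: the regions partially overlap (shared area 0.51 mm²), so the edge portions inside another operand are dropped and the merged outline is re-measured after clipping — boundary = 76.11 mm. So its perimeter = 76.11 mm. Layer 66 is larger (76.11 vs 62.00 mm).

layer 66 (z = 19.8 mm)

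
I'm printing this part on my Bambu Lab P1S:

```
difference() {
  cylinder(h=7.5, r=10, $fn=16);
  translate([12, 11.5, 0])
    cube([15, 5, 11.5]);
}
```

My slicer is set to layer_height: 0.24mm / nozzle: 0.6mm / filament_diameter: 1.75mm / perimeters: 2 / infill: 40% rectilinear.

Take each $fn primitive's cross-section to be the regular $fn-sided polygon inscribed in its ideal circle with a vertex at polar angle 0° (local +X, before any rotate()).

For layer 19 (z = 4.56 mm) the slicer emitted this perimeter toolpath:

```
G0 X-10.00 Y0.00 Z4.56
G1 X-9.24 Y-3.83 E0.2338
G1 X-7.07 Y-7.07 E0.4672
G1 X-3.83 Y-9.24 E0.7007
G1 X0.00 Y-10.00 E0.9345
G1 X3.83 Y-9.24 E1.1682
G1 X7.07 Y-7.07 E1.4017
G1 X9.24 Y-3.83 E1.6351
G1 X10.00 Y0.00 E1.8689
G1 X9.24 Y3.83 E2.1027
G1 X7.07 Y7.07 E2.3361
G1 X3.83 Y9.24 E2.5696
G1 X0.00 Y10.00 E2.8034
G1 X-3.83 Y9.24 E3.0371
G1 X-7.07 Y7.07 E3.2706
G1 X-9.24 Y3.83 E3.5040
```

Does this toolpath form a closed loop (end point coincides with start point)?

Start point (G0): (-10.00, 0.00). End point (last G1): the path does not return to the start — open.

no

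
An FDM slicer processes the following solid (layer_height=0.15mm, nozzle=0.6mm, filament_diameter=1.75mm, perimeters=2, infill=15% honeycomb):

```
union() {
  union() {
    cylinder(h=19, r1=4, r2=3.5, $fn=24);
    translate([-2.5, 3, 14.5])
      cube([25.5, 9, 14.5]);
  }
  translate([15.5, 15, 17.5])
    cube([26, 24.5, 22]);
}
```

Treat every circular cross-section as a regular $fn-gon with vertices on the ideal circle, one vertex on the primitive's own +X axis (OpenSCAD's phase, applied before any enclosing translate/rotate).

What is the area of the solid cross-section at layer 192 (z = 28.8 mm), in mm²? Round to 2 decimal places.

866.50 mm²

At z = 28.8 mm: the cone is absent (z outside [0, 19]); the cube at (-2.5, 3) is present — its section is the full 25.5×9 rectangle (area 229.50 mm²); Merging all regions: only the 25.5×9 cube at (-2.5, 3) is present, so the union is just that shape — area = 229.50 mm²; the cube at (15.5, 15) is present — its section is the full 26×24.5 rectangle (area 637.00 mm²); Taking the union: the 2 present regions are separate (no shared area or edge), so areas and boundary lengths simply add and each stays a separate island — area = 866.50 mm². Overall, the cross-section has 2 separate islands. Net area = 866.50 mm².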